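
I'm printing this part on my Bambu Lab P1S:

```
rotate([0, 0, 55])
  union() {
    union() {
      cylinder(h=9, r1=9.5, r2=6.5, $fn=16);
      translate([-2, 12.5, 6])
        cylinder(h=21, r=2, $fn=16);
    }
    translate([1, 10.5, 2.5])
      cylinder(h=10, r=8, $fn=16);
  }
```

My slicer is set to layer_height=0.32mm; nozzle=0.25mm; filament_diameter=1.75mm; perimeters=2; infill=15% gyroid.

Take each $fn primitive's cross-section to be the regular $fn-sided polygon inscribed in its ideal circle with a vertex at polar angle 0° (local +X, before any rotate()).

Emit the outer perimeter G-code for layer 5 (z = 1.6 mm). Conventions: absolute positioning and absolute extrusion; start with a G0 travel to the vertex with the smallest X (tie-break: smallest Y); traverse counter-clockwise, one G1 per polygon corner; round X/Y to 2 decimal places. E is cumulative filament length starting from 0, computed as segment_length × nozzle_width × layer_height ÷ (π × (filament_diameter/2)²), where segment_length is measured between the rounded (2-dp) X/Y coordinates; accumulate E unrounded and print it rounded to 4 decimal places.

At z = 1.6 mm: the cone: at t=0.178 of its height the radius interpolates to r₁+(r₂−r₁)t = 8.967, giving a regular 16-gon of that circumradius; the cylinder at (-2, 12.5) does not reach this height (z outside [6, 27]); Merging all regions: only the cone is present, so the union is just that shape — 1 connected region; the cylinder at (1, 10.5) is absent (z outside [2.5, 12.5]); Merging all regions: only the result so far is present, so the union is just that shape — 1 connected region; (rotated 55° about Z; rotation is an isometry so areas/perimeters/island counts are preserved). The outline is a single polygon with 16 vertices. Extrusion per mm of travel: 0.25 × 0.32 / (π × 0.875²) = 0.033260. Accumulating E over each segment gives final E = 1.8617.

G0 X-8.83 Y-1.56 Z1.60
G1 X-7.56 Y-4.82 E0.1164
G1 X-5.14 Y-7.35 E0.2328
G1 X-1.94 Y-8.75 E0.3490
G1 X1.56 Y-8.83 E0.4654
G1 X4.82 Y-7.56 E0.5818
G1 X7.35 Y-5.14 E0.6982
G1 X8.75 Y-1.94 E0.8144
G1 X8.83 Y1.56 E0.9308
G1 X7.56 Y4.82 E1.0472
G1 X5.14 Y7.35 E1.1637
G1 X1.94 Y8.75 E1.2798
G1 X-1.56 Y8.83 E1.3963
G1 X-4.82 Y7.56 E1.5126
G1 X-7.35 Y5.14 E1.6291
G1 X-8.75 Y1.94 E1.7453
G1 X-8.83 Y-1.56 E1.8617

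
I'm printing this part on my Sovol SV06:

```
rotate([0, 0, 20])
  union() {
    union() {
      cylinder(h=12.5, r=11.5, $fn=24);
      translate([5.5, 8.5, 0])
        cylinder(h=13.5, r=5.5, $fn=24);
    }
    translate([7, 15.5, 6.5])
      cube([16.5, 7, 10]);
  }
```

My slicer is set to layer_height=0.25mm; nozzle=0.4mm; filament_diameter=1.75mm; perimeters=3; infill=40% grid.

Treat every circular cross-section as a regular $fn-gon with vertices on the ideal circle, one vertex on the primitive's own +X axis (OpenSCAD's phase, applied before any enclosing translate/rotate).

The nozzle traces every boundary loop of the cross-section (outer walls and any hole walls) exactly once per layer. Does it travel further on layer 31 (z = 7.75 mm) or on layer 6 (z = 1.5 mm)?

Layer 31 (z = 7.75): the r=11.5 cylinder gives a regular 24-gon of circumradius 11.5 (constant along its height) (perimeter = 2·24·11.500·sin(180°/24) = 72.05 mm); the cylinder at (5.5, 8.5): section is a regular 24-gon, circumradius r=5.5 (perimeter = 2·24·5.500·sin(180°/24) = 34.46 mm); Combining (union): the regions partially overlap (shared area 56.35 mm²), so the edge portions inside another operand are dropped and the merged outline is re-measured after clipping — boundary = 77.99 mm; the 16.5×7 cube at (7, 15.5) contributes its full rectangle (perimeter 47.00 mm); Combining (union): the 2 present regions are separate (no shared area or edge), so areas and boundary lengths simply add and each stays a separate island — boundary = 124.99 mm; (whole slice rotated 20° about Z — lengths, areas and connectivity unchanged). So its perimeter = 124.99 mm. Layer 6 (z = 1.5): the r=11.5 cylinder contributes a regular 24-gon of circumradius 11.5 (perimeter = 2·24·11.500·sin(180°/24) = 72.05 mm); the cylinder at (5.5, 8.5): section is a regular 24-gon, circumradius r=5.5 (perimeter = 2·24·5.500·sin(180°/24) = 34.46 mm); Combining (union): the regions partially overlap (shared area 56.35 mm²), so the edge portions inside another operand are dropped and the merged outline is re-measured after clipping — boundary = 77.99 mm; the cube at (7, 15.5) does not reach this height (z outside [6.5, 16.5]); Taking the union: only that combined region is present, so the union is just that shape — boundary = 77.99 mm; (whole slice rotated 20° about Z — lengths, areas and connectivity unchanged). So its perimeter = 77.99 mm. Layer 31 is larger (124.99 vs 77.99 mm).

layer 31 (z = 7.75 mm)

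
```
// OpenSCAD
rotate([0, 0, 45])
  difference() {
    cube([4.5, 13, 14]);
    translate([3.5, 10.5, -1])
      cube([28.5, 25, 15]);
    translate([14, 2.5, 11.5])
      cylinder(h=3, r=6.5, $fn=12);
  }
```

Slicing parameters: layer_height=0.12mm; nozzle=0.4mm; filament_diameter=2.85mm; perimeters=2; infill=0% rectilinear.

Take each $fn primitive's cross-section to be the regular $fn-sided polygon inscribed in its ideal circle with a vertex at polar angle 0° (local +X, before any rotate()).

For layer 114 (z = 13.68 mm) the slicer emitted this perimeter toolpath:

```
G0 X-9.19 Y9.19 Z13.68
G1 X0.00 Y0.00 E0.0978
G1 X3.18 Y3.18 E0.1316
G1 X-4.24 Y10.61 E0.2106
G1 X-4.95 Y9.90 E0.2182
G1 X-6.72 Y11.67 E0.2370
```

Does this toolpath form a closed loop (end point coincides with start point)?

Start point (G0): (-9.19, 9.19). End point (last G1): the path does not return to the start — open.

no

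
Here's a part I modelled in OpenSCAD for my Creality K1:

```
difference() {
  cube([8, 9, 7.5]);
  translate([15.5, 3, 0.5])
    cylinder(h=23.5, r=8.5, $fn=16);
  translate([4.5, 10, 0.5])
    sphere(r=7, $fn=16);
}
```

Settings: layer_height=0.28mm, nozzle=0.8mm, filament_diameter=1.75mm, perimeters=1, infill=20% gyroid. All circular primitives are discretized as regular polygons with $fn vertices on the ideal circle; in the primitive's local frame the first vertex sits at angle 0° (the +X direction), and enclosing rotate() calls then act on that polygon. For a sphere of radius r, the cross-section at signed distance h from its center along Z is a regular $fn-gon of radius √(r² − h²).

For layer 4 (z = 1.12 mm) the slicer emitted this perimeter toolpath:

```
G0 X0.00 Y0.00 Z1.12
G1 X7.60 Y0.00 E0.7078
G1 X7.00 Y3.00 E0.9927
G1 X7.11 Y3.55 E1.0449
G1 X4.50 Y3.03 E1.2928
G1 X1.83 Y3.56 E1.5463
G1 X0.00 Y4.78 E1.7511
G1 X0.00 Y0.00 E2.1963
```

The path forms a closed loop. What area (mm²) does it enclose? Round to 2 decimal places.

25.56 mm²

Apply the shoelace formula to the sequence of (X, Y) vertices; enclosed area = 25.56 mm².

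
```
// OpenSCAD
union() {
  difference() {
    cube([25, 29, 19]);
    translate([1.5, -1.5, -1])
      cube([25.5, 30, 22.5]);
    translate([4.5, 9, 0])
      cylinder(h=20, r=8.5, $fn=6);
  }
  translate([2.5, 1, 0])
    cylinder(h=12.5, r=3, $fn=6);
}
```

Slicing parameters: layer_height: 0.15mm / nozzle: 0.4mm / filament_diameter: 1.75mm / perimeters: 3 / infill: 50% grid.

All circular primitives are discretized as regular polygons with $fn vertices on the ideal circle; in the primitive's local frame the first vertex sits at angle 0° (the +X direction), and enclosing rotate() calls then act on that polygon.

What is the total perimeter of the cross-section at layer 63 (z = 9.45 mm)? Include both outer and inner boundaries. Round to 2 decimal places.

94.22 mm

At z = 9.45 mm: the 25×29 cube contributes its full rectangle (perimeter 108.00 mm); the cube at (1.5, -1.5) (footprint 25.5×30) is included at this height (perimeter 111.00 mm); the cylinder at (4.5, 9): section is a regular 6-gon, circumradius r=8.5 (perimeter = 2·6·8.500·sin(180°/6) = 51.00 mm); Subtracting the remaining from the first: starting from the 25×29 cube, the 25.5×30 cube at (1.5, -1.5) partially overlaps it — only the 669.75 mm² overlap (of its 765.00 mm²) is removed, clipping the outline; the r=8.5 cylinder at (4.5, 9) partially overlaps it — only the 21.98 mm² overlap (of its 187.71 mm²) is removed, clipping the outline — boundary = 82.92 mm; the r=3 cylinder at (2.5, 1) gives a regular 6-gon of circumradius 3 (constant along its height) (perimeter = 2·6·3.000·sin(180°/6) = 18.00 mm); Taking the union: the regions partially overlap (shared area 2.50 mm²), so the edge portions inside another operand are dropped and the merged outline is re-measured after clipping — boundary = 94.22 mm. Overall, the cross-section has 2 separate islands. Total boundary length (outer) = 94.22 mm.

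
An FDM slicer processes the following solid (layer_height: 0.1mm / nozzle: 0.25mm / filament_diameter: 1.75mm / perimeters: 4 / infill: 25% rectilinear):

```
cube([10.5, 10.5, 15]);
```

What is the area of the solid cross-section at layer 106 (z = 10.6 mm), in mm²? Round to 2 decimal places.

110.25 mm²

At z = 10.6 mm: the cube is present — its section is the full 10.5×10.5 rectangle (area 110.25 mm²). Overall, the cross-section is a single solid region. Net area = 110.25 mm².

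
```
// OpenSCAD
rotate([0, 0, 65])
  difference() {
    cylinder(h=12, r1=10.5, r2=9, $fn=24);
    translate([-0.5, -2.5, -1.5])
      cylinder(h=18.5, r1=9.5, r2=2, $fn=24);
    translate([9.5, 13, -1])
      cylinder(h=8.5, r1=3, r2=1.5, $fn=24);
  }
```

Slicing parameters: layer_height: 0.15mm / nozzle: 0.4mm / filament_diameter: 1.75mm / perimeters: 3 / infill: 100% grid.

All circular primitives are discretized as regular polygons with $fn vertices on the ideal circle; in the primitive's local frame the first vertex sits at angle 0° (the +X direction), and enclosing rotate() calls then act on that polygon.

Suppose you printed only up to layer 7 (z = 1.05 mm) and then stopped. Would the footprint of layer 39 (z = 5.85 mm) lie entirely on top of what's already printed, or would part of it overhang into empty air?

part overhangs

Compare the two slices. At z = 1.05: the cone contributes a regular 24-gon of circumradius 10.369 (interpolated between r1=10.5 and r2=9 at t=0.088) (area = (24/2)·10.369²·sin(360°/24) = 333.91 mm²); the cone at (-0.5, -2.5): at t=0.138 of its height the radius interpolates to r₁+(r₂−r₁)t = 8.466, giving a regular 24-gon of that circumradius (area = (24/2)·8.466²·sin(360°/24) = 222.62 mm²); the cone at (9.5, 13) (r1=3→r2=1.5) has section circumradius 2.638 here — a regular 24-gon (area = (24/2)·2.638²·sin(360°/24) = 21.62 mm²); After the difference (first − rest): starting from the cone (333.91 mm²), the cone at (-0.5, -2.5) partially overlaps it — only the 216.68 mm² overlap (of its 222.62 mm²) is removed, clipping the outline; the cone at (9.5, 13) misses the remaining region (no effect) — area = 117.23 mm²; (whole slice rotated 65° about Z — lengths, areas and connectivity unchanged). At z = 5.85: the cone (r1=10.5→r2=9) has section circumradius 9.769 here — a regular 24-gon (area = (24/2)·9.769²·sin(360°/24) = 296.38 mm²); the cone at (-0.5, -2.5) (r1=9.5→r2=2) has section circumradius 6.520 here — a regular 24-gon (area = (24/2)·6.520²·sin(360°/24) = 132.04 mm²); the cone at (9.5, 13) contributes a regular 24-gon of circumradius 1.791 (interpolated between r1=3 and r2=1.5 at t=0.806) (area = (24/2)·1.791²·sin(360°/24) = 9.96 mm²); After the difference (first − rest): starting from the cone (296.38 mm²), the cone at (-0.5, -2.5) lies wholly inside it (removes its full 132.04 mm² and its 40.85 mm outline becomes a hole wall); the cone at (9.5, 13) misses the remaining region (no effect) — area = 164.34 mm²; (rotated 65° about Z; rotation is an isometry so areas/perimeters/island counts are preserved). Checking containment: at z = 5.85 the cross-section extends beyond the z = 1.05 cross-section by about 75.23 mm².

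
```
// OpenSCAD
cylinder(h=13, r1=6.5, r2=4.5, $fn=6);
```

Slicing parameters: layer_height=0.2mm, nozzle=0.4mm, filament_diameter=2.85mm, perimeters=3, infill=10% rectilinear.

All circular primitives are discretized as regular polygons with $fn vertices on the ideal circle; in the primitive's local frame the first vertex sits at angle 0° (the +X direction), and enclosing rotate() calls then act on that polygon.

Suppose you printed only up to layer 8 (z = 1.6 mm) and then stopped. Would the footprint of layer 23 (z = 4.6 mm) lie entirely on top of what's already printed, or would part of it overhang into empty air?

Compare the two slices. At z = 1.6: the cone (r1=6.5→r2=4.5) has section circumradius 6.254 here — a regular 6-gon (area = (6/2)·6.254²·sin(360°/6) = 101.61 mm²). At z = 4.6: the cone: at t=0.354 of its height the radius interpolates to r₁+(r₂−r₁)t = 5.792, giving a regular 6-gon of that circumradius (area = (6/2)·5.792²·sin(360°/6) = 87.17 mm²). Checking containment: the cross-section at z = 4.6 is a subset of the cross-section at z = 1.6.

entirely on top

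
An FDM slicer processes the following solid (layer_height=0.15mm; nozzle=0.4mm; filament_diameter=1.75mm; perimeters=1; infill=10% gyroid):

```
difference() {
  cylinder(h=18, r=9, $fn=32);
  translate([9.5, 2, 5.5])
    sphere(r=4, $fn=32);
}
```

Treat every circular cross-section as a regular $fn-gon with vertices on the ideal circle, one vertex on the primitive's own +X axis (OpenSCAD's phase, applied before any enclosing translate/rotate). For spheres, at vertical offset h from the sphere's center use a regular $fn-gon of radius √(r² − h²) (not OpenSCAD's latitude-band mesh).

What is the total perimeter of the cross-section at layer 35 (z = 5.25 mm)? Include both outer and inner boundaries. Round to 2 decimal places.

At z = 5.25 mm: the r=9 cylinder contributes a regular 32-gon of circumradius 9 (perimeter = 2·32·9.000·sin(180°/32) = 56.46 mm); the sphere at (9.5, 2): section is a regular 32-gon, circumradius = √(r²−h²) = √(4²−0.25²) = 3.992 (perimeter = 2·32·3.992·sin(180°/32) = 25.04 mm); Subtracting the remaining from the first: starting from the r=9 cylinder, the r=4 sphere at (9.5, 2) partially overlaps it — only the 16.95 mm² overlap (of its 49.75 mm²) is removed, clipping the outline — boundary = 58.25 mm. Overall, the cross-section is a single solid region. Total boundary length (outer) = 58.25 mm.

58.25 mm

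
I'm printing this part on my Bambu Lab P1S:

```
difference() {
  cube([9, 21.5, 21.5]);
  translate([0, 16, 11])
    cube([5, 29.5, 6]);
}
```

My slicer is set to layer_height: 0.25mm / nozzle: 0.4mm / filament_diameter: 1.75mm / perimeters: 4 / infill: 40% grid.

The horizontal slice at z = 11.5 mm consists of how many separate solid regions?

1

At z = 11.5 mm: the 9×21.5 cube contributes its full rectangle; the cube at (0, 16) is present — its section is the full 5×29.5 rectangle; After the difference (first − rest): starting from the 9×21.5 cube, the 5×29.5 cube at (0, 16) partially overlaps it — only the 27.50 mm² overlap (of its 147.50 mm²) is removed, clipping the outline — 1 connected region. The result has 1 disconnected region.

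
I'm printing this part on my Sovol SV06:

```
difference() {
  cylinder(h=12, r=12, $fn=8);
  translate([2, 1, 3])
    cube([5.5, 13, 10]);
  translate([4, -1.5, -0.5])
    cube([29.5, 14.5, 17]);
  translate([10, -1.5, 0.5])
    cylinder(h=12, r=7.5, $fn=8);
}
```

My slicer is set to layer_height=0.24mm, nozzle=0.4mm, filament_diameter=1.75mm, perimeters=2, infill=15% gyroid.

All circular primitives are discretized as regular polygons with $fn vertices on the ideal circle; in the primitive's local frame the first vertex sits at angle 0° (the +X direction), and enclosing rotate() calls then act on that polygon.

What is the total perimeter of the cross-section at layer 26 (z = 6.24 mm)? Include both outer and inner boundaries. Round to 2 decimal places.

72.49 mm

At z = 6.24 mm: the r=12 cylinder gives a regular 8-gon of circumradius 12 (constant along its height) (perimeter = 2·8·12.000·sin(180°/8) = 73.48 mm); the cube at (2, 1) is present — its section is the full 5.5×13 rectangle (perimeter 37.00 mm); the 29.5×14.5 cube at (4, -1.5) contributes its full rectangle (perimeter 88.00 mm); the cylinder at (10, -1.5): section is a regular 8-gon, circumradius r=7.5 (perimeter = 2·8·7.500·sin(180°/8) = 45.92 mm); Taking the first minus the rest: starting from the r=12 cylinder, the 5.5×13 cube at (2, 1) partially overlaps it — only the 49.68 mm² overlap (of its 71.50 mm²) is removed, clipping the outline; the 29.5×14.5 cube at (4, -1.5) partially overlaps it — only the 38.51 mm² overlap (of its 427.75 mm²) is removed, clipping the outline; the r=7.5 cylinder at (10, -1.5) partially overlaps it — only the 41.45 mm² overlap (of its 159.10 mm²) is removed, clipping the outline — boundary = 72.49 mm. Overall, the cross-section is a single solid region. Total boundary length (outer) = 72.49 mm.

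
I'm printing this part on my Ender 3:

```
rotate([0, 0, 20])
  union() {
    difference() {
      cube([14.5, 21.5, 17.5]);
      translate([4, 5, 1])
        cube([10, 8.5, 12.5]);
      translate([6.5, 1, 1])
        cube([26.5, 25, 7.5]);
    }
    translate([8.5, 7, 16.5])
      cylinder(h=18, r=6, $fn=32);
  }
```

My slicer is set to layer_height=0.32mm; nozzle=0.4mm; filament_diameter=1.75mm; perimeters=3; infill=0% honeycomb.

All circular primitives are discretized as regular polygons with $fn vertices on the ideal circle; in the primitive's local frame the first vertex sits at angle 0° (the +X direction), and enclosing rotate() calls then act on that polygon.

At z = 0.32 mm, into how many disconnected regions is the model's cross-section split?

At z = 0.32 mm: the cube (footprint 14.5×21.5) is included at this height; the cube at (4, 5) does not reach this height (z outside [1, 13.5]); the cube at (6.5, 1) is not intersected at this z (z outside [1, 8.5]); Subtracting the remaining from the first: none of the subtracted shapes is present at this height, so the 14.5×21.5 cube is unchanged — 1 connected region; the cylinder at (8.5, 7) does not reach this height (z outside [16.5, 34.5]); Combining (union): only the result so far is present, so the union is just that shape — 1 connected region; (whole slice rotated 20° about Z — lengths, areas and connectivity unchanged). The result has 1 disconnected region.

1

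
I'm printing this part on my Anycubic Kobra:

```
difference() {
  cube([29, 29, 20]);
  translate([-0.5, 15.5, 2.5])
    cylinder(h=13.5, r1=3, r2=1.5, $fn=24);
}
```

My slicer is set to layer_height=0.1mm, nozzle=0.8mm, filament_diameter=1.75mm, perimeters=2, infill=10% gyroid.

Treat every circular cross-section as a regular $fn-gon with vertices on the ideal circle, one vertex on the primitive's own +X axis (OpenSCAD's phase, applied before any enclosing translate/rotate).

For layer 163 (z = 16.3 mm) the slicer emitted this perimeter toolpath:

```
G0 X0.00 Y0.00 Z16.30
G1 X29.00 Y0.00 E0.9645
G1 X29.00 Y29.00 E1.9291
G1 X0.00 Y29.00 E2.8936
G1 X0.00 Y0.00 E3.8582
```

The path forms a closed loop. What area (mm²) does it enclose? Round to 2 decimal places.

Apply the shoelace formula to the sequence of (X, Y) vertices; enclosed area = 841.00 mm².

841.00 mm²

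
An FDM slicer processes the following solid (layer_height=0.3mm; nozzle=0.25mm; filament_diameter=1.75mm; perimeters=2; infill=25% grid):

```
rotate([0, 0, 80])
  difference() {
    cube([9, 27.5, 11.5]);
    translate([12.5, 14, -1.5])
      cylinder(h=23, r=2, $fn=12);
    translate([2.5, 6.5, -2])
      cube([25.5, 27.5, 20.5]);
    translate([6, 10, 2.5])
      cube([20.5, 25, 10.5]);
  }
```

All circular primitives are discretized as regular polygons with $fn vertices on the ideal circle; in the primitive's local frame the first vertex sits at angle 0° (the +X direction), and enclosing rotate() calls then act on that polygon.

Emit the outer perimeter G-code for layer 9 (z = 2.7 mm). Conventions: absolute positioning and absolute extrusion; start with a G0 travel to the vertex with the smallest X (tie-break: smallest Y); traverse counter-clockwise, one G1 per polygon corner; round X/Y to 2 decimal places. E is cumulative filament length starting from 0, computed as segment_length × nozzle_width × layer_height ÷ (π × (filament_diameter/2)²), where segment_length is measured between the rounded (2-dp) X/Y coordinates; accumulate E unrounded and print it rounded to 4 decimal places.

G0 X-27.08 Y4.78 Z2.70
G1 X0.00 Y0.00 E0.8574
G1 X1.56 Y8.86 E1.1380
G1 X-4.84 Y9.99 E1.3406
G1 X-5.97 Y3.59 E1.5433
G1 X-26.65 Y7.24 E2.1981
G1 X-27.08 Y4.78 E2.2759

At z = 2.7 mm: the cube (footprint 9×27.5) is included at this height; the cylinder at (12.5, 14): section is a regular 12-gon, circumradius r=2; the cube at (2.5, 6.5) is present — its section is the full 25.5×27.5 rectangle; the 20.5×25 cube at (6, 10) contributes its full rectangle; Subtracting the remaining from the first: starting from the 9×27.5 cube, the r=2 cylinder at (12.5, 14) misses the remaining region (no effect); the 25.5×27.5 cube at (2.5, 6.5) partially overlaps it — only the 136.50 mm² overlap (of its 701.25 mm²) is removed, clipping the outline; the 20.5×25 cube at (6, 10) misses the remaining region (no effect) — 1 connected region; (whole slice rotated 80° about Z — lengths, areas and connectivity unchanged). The outline is a single polygon with 6 vertices. Extrusion per mm of travel: 0.25 × 0.3 / (π × 0.875²) = 0.031181. Accumulating E over each segment gives final E = 2.2759.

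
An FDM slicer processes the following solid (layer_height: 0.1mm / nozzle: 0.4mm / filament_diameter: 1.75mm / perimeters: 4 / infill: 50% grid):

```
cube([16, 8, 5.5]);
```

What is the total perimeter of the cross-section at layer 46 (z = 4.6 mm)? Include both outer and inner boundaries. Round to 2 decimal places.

At z = 4.6 mm: the cube is present — its section is the full 16×8 rectangle (perimeter 48.00 mm). Overall, the cross-section is a single solid region. Total boundary length (outer) = 48.00 mm.

48.00 mm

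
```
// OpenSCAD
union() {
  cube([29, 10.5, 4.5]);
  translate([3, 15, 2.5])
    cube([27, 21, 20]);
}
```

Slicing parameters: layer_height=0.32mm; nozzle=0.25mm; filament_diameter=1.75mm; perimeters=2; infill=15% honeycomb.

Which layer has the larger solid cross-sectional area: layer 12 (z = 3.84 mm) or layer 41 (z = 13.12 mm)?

layer 12 (z = 3.84 mm)

Layer 12 (z = 3.84): the 29×10.5 cube contributes its full rectangle (area 304.50 mm²); the cube at (3, 15) (footprint 27×21) is included at this height (area 567.00 mm²); Combining (union): the 2 present regions are separate (no shared area or edge), so areas and boundary lengths simply add and each stays a separate island — area = 871.50 mm². So its area = 871.50 mm². Layer 41 (z = 13.12): the cube does not reach this height (z outside [0, 4.5]); the cube at (3, 15) is present — its section is the full 27×21 rectangle (area 567.00 mm²); Taking the union: only the 27×21 cube at (3, 15) is present, so the union is just that shape — area = 567.00 mm². So its area = 567.00 mm². Layer 12 is larger (871.50 vs 567.00 mm²).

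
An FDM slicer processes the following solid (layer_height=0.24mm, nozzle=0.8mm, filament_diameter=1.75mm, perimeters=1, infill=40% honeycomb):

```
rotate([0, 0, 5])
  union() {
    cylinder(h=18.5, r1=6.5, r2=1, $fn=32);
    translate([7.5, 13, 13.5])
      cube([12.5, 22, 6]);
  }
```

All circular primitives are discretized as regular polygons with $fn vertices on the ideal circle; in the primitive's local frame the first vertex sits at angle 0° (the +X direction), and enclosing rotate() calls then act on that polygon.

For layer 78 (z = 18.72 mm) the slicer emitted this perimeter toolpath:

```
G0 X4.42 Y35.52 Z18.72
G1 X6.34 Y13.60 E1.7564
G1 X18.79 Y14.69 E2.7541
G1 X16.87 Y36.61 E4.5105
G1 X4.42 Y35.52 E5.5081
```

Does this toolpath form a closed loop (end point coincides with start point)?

Start point (G0): (4.42, 35.52). End point (last G1): the path returns to the start — closed.

yes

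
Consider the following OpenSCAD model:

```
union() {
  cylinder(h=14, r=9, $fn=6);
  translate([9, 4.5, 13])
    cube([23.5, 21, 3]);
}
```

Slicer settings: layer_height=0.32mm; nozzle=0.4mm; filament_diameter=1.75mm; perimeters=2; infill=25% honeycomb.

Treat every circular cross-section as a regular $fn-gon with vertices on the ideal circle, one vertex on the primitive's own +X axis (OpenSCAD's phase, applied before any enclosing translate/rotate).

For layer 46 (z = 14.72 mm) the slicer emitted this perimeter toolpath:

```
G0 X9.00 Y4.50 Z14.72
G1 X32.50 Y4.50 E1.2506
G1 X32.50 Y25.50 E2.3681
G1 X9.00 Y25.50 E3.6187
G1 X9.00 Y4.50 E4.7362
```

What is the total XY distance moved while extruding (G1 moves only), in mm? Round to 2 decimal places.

89.00 mm

Sum the Euclidean lengths of each G1 segment: total = 89.00 mm.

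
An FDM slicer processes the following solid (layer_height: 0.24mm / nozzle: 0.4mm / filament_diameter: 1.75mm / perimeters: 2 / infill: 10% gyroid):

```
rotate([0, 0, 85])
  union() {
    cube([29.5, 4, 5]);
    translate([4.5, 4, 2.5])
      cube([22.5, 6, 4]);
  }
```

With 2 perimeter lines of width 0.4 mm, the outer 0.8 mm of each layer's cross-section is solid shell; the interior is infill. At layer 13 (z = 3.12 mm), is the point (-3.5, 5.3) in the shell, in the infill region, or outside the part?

At z = 3.12 mm: the cube is present — its section is the full 29.5×4 rectangle; the cube at (4.5, 4) (footprint 22.5×6) is included at this height; Merging all regions: the 2 present regions share edge segments without overlapping in area, so areas simply add but the touching pieces fuse into one outline (the shared edge portions become interior and drop out of the boundary) — 1 connected region; (rotated 85° about Z; rotation is an isometry so areas/perimeters/island counts are preserved). Overall, the cross-section is a single solid region. Undo the 85° rotation: the query point maps to (4.975, 3.949) in the un-rotated model frame. The nearest boundary edge runs (0.00, 4.00)→(4.50, 4.00); distance from the point to it = 0.48 mm. The point is inside the cross-section, 0.48 mm from the nearest boundary — within the 0.8 mm shell band (2 × 0.4).

shell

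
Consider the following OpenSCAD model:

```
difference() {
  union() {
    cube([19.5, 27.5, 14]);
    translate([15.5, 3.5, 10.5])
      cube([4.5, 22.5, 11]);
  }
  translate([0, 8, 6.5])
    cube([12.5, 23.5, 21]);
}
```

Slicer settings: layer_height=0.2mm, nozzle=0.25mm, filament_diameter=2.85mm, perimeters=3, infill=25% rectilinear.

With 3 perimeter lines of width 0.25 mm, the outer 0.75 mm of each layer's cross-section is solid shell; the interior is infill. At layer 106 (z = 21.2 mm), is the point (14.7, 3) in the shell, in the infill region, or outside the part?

At z = 21.2 mm: the cube is not intersected at this z (z outside [0, 14]); the cube at (15.5, 3.5) (footprint 4.5×22.5) is included at this height; Taking the union: only the 4.5×22.5 cube at (15.5, 3.5) is present, so the union is just that shape — 1 connected region; the cube at (0, 8) (footprint 12.5×23.5) is included at this height; Subtracting the remaining from the first: starting from that combined region, the 12.5×23.5 cube at (0, 8) misses the remaining region (no effect) — 1 connected region. Overall, the cross-section is a single solid region. The nearest boundary edge runs (20.00, 3.50)→(15.50, 3.50); distance from the point to it = 0.94 mm. The point is not inside any of the regions above, so it lies outside the cross-section (0.94 mm from the nearest boundary).

outside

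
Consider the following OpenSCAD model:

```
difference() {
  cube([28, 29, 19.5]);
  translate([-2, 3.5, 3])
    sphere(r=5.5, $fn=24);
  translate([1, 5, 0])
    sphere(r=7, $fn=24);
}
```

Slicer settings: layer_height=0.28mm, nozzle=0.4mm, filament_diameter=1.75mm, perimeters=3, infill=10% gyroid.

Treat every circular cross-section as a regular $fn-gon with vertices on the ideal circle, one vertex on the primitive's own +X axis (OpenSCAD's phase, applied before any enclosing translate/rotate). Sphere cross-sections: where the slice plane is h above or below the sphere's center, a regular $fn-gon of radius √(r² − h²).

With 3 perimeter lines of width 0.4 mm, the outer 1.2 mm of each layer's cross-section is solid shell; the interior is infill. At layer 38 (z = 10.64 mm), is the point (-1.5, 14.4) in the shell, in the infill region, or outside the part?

At z = 10.64 mm: the 28×29 cube contributes its full rectangle; the sphere at (-2, 3.5) is not intersected at this z (|z−center|=7.640 > r=5.5); the sphere at (1, 5) does not reach this height (|z−center|=10.640 > r=7); Taking the first minus the rest: none of the subtracted shapes is present at this height, so the 28×29 cube is unchanged — 1 connected region. Overall, the cross-section is a single solid region. The nearest boundary edge runs (0.00, 29.00)→(0.00, 0.00); distance from the point to it = 1.50 mm. The point is not inside any of the regions above, so it lies outside the cross-section (1.50 mm from the nearest boundary).

outside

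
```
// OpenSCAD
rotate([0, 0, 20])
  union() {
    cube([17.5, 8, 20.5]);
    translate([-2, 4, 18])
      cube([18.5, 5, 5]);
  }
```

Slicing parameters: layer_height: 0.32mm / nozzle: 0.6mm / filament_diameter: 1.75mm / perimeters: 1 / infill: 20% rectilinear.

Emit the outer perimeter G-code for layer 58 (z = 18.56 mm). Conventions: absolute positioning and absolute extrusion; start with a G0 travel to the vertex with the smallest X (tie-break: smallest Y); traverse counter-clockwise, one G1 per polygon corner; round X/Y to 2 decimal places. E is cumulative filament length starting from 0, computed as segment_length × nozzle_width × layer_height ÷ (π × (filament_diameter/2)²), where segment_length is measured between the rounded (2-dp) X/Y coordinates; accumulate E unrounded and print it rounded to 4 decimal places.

G0 X-4.96 Y7.77 Z18.56
G1 X-3.25 Y3.07 E0.3992
G1 X-1.37 Y3.76 E0.5591
G1 X0.00 Y0.00 E0.8785
G1 X16.44 Y5.99 E2.2752
G1 X13.71 Y13.50 E2.9131
G1 X12.77 Y13.16 E2.9929
G1 X12.43 Y14.10 E3.0727
G1 X-4.96 Y7.77 E4.5499

At z = 18.56 mm: the cube (footprint 17.5×8) is included at this height; the cube at (-2, 4) is present — its section is the full 18.5×5 rectangle; Merging all regions: the regions partially overlap (shared area 66.00 mm²), so overlapping operands fuse into one piece — 1 connected region; (whole slice rotated 20° about Z — lengths, areas and connectivity unchanged). The outline is a single polygon with 8 vertices. Extrusion per mm of travel: 0.6 × 0.32 / (π × 0.875²) = 0.079824. Accumulating E over each segment gives final E = 4.5499.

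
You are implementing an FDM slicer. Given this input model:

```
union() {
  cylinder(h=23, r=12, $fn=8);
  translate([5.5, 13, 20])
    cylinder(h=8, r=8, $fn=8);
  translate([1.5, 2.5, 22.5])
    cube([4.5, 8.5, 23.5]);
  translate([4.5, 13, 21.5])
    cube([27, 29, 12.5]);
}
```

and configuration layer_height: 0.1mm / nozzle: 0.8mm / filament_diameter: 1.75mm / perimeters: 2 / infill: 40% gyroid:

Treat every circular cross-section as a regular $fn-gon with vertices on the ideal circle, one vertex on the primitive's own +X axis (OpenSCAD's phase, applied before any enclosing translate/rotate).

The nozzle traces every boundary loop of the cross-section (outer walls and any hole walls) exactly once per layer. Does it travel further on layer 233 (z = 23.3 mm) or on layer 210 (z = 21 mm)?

Layer 233 (z = 23.3): the cylinder does not reach this height (z outside [0, 23]); the r=8 cylinder at (5.5, 13) gives a regular 8-gon of circumradius 8 (constant along its height) (perimeter = 2·8·8.000·sin(180°/8) = 48.98 mm); the cube at (1.5, 2.5) (footprint 4.5×8.5) is included at this height (perimeter 26.00 mm); the cube at (4.5, 13) is present — its section is the full 27×29 rectangle (perimeter 112.00 mm); Taking the union: the regions partially overlap (shared area 76.68 mm²), so the edge portions inside another operand are dropped and the merged outline is re-measured after clipping — boundary = 137.56 mm. So its perimeter = 137.56 mm. Layer 210 (z = 21): the cylinder: section is a regular 8-gon, circumradius r=12 (perimeter = 2·8·12.000·sin(180°/8) = 73.48 mm); the cylinder at (5.5, 13): section is a regular 8-gon, circumradius r=8 (perimeter = 2·8·8.000·sin(180°/8) = 48.98 mm); the cube at (1.5, 2.5) is absent (z outside [22.5, 46]); the cube at (4.5, 13) is not intersected at this z (z outside [21.5, 34]); Combining (union): the regions partially overlap (shared area 41.73 mm²), so the edge portions inside another operand are dropped and the merged outline is re-measured after clipping — boundary = 94.81 mm. So its perimeter = 94.81 mm. Layer 233 is larger (137.56 vs 94.81 mm).

layer 233 (z = 23.3 mm)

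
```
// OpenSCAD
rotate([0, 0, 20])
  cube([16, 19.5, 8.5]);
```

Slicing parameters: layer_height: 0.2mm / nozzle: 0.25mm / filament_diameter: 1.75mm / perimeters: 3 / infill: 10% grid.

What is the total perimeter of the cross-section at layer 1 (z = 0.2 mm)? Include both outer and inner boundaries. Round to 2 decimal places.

At z = 0.2 mm: the cube (footprint 16×19.5) is included at this height (perimeter 71.00 mm); (rotated 20° about Z; rotation is an isometry so areas/perimeters/island counts are preserved). Overall, the cross-section is a single solid region. Total boundary length (outer) = 71.00 mm.

71.00 mm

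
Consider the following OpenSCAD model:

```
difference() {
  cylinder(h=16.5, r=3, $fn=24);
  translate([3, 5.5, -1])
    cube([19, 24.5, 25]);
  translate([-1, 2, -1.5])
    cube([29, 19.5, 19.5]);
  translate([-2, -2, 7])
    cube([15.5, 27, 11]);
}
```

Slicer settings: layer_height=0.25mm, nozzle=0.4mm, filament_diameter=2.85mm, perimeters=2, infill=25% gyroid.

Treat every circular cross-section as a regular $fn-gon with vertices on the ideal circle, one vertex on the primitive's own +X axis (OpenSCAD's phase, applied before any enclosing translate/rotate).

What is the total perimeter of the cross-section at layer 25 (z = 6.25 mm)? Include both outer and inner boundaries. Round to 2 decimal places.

At z = 6.25 mm: the cylinder: section is a regular 24-gon, circumradius r=3 (perimeter = 2·24·3.000·sin(180°/24) = 18.80 mm); the 19×24.5 cube at (3, 5.5) contributes its full rectangle (perimeter 87.00 mm); the cube at (-1, 2) (footprint 29×19.5) is included at this height (perimeter 97.00 mm); the cube at (-2, -2) is absent (z outside [7, 18]); After the difference (first − rest): starting from the r=3 cylinder, the 19×24.5 cube at (3, 5.5) misses the remaining region (no effect); the 29×19.5 cube at (-1, 2) partially overlaps it — only the 2.43 mm² overlap (of its 565.50 mm²) is removed, clipping the outline — boundary = 19.29 mm. Overall, the cross-section is a single solid region. Total boundary length (outer) = 19.29 mm.

19.29 mm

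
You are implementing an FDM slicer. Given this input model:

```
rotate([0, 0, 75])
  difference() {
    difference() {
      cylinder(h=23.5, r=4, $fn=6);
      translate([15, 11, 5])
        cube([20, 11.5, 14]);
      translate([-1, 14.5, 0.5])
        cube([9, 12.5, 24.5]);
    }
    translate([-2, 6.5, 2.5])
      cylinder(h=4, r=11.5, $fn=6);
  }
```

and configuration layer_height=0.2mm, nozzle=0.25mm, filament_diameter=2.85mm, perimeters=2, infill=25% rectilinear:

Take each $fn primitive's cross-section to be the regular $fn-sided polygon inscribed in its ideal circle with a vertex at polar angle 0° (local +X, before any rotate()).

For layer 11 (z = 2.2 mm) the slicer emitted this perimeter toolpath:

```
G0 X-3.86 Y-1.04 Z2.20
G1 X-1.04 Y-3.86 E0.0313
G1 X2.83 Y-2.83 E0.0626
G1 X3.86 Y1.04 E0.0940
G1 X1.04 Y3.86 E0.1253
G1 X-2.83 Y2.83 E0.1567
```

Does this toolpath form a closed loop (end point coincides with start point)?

Start point (G0): (-3.86, -1.04). End point (last G1): the path does not return to the start — open.

no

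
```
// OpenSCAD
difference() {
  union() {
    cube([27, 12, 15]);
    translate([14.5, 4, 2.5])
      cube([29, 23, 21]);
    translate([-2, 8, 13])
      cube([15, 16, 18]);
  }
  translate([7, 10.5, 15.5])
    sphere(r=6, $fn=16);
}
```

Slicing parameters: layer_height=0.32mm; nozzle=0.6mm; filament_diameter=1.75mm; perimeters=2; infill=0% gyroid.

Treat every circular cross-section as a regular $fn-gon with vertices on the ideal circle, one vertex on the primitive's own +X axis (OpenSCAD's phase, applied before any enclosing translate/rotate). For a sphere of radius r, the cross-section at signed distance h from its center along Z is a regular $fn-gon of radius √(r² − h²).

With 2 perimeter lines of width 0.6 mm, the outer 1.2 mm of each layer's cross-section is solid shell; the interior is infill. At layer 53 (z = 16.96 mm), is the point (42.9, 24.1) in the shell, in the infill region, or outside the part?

At z = 16.96 mm: the cube is absent (z outside [0, 15]); the cube at (14.5, 4) is present — its section is the full 29×23 rectangle; the cube at (-2, 8) is present — its section is the full 15×16 rectangle; Taking the union: the 2 present regions are separate (no shared area or edge), so areas and boundary lengths simply add and each stays a separate island — 2 connected regions; the sphere at (7, 10.5): section is a regular 16-gon, circumradius = √(r²−h²) = √(6²−1.46²) = 5.820; After the difference (first − rest): starting from the result so far, the r=6 sphere at (7, 10.5) partially overlaps it — only the 79.66 mm² overlap (of its 103.69 mm²) is removed, clipping the outline — 2 connected regions. Overall, the cross-section has 2 separate islands. The nearest boundary edge runs (43.50, 27.00)→(43.50, 4.00); distance from the point to it = 0.60 mm. (Shell/infill is judged within the island containing the point — the largest one.) The point is inside the cross-section, 0.60 mm from the nearest boundary — within the 1.2 mm shell band (2 × 0.6).

shell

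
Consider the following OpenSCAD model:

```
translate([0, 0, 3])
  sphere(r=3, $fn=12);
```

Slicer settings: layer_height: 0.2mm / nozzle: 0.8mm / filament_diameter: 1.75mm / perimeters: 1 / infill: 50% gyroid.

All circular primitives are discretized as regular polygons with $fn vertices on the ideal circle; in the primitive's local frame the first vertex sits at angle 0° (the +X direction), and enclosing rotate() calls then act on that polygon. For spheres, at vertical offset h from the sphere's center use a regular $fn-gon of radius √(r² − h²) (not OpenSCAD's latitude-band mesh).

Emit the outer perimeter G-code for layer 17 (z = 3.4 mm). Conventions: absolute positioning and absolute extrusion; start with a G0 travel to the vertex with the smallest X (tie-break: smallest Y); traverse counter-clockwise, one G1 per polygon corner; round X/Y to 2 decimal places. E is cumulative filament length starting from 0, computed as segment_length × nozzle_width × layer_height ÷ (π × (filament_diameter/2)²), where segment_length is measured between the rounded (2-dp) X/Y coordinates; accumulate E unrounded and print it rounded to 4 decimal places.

At z = 3.4 mm: the r=3 sphere slices to a regular 12-gon of circumradius 2.973 (√(r²−h²) with h=0.4 from center). The outline is a single polygon with 12 vertices. Extrusion per mm of travel: 0.8 × 0.2 / (π × 0.875²) = 0.066520. Accumulating E over each segment gives final E = 1.2274.

G0 X-2.97 Y0.00 Z3.40
G1 X-2.57 Y-1.49 E0.1026
G1 X-1.49 Y-2.57 E0.2042
G1 X0.00 Y-2.97 E0.3068
G1 X1.49 Y-2.57 E0.4095
G1 X2.57 Y-1.49 E0.5111
G1 X2.97 Y0.00 E0.6137
G1 X2.57 Y1.49 E0.7163
G1 X1.49 Y2.57 E0.8179
G1 X0.00 Y2.97 E0.9205
G1 X-1.49 Y2.57 E1.0232
G1 X-2.57 Y1.49 E1.1248
G1 X-2.97 Y0.00 E1.2274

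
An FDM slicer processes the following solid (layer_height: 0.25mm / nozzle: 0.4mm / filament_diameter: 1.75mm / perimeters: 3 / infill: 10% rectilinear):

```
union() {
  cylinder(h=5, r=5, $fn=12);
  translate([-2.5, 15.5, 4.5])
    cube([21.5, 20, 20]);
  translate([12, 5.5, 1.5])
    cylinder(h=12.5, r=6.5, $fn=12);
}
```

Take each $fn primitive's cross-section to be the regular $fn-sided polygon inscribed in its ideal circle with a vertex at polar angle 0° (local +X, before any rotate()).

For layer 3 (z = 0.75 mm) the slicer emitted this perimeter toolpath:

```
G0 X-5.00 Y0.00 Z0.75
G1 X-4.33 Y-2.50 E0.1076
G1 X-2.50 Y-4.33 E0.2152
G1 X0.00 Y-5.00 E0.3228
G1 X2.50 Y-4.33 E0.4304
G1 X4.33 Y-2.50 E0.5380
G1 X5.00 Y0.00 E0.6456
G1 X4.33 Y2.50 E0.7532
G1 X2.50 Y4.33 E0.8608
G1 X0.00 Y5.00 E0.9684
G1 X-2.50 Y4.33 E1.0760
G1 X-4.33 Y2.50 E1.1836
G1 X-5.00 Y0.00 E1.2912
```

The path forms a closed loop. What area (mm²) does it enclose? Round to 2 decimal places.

75.00 mm²

Apply the shoelace formula to the sequence of (X, Y) vertices; enclosed area = 75.00 mm².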